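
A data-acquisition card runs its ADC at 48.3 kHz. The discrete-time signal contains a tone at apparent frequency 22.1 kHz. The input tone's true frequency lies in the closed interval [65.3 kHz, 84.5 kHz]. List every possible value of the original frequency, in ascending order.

70.4 kHz, 74.5 kHz

Frequencies that alias to 22.1 kHz are k·fs ± 22.1 kHz for integer k ≥ 0.
k=0: 22.1 kHz.
k=1: 26.2 kHz, 70.4 kHz.
k=2: 74.5 kHz, 118.7 kHz.
k=3: 122.8 kHz, 167 kHz.
Within [65.3 kHz, 84.5 kHz]: 70.4 kHz, 74.5 kHz.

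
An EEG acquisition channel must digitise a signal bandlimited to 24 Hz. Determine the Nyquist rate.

Nyquist rate = 2 × 24 Hz = 48 Hz.

48 Hz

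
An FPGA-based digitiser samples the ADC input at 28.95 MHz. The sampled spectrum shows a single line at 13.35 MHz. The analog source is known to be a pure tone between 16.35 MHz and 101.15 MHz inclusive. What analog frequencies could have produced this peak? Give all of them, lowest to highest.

Frequencies that alias to 13.35 MHz are k·fs ± 13.35 MHz for integer k ≥ 0.
k=0: 13.35 MHz.
k=1: 15.6 MHz, 42.3 MHz.
k=2: 44.55 MHz, 71.25 MHz.
k=3: 73.5 MHz, 100.2 MHz.
k=4: 102.45 MHz, 129.15 MHz.
Within [16.35 MHz, 101.15 MHz]: 42.3 MHz, 44.55 MHz, 71.25 MHz, 73.5 MHz, 100.2 MHz.

42.3 MHz, 44.55 MHz, 71.25 MHz, 73.5 MHz, 100.2 MHz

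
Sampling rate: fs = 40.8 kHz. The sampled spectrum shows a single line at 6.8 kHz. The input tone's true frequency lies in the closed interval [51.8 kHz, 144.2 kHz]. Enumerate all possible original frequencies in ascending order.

74.8 kHz, 88.4 kHz, 115.6 kHz, 129.2 kHz

Frequencies that alias to 6.8 kHz are k·fs ± 6.8 kHz for integer k ≥ 0.
k=0: 6.8 kHz.
k=1: 34 kHz, 47.6 kHz.
k=2: 74.8 kHz, 88.4 kHz.
k=3: 115.6 kHz, 129.2 kHz.
k=4: 156.4 kHz, 170 kHz.
Within [51.8 kHz, 144.2 kHz]: 74.8 kHz, 88.4 kHz, 115.6 kHz, 129.2 kHz.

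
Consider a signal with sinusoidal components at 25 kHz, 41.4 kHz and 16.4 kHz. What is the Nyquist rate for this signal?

Highest-frequency component: 41.4 kHz.
Nyquist rate = 2 × 41.4 kHz = 82.8 kHz.

82.8 kHz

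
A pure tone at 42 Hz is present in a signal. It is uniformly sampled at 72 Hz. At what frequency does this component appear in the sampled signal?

30 Hz

42 Hz > fs/2 = 36 Hz, folds to fs − 42 Hz = 30 Hz.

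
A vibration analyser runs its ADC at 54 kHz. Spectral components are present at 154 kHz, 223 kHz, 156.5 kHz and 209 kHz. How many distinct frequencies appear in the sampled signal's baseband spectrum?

fs/2 = 27 kHz.
154 kHz mod fs = 46 kHz.
46 kHz > fs/2 = 27 kHz, folds to fs − 46 kHz = 8 kHz.
223 kHz mod fs = 7 kHz.
7 kHz ≤ fs/2 = 27 kHz, appears at 7 kHz.
156.5 kHz mod fs = 48.5 kHz.
48.5 kHz > fs/2 = 27 kHz, folds to fs − 48.5 kHz = 5.5 kHz.
209 kHz mod fs = 47 kHz.
47 kHz > fs/2 = 27 kHz, folds to fs − 47 kHz = 7 kHz.
Distinct values: {5.5 kHz, 7 kHz, 8 kHz} → 3.

3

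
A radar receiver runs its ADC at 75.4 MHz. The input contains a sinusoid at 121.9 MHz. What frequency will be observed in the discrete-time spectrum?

28.9 MHz

121.9 MHz mod fs = 46.5 MHz.
46.5 MHz > fs/2 = 37.7 MHz, folds to fs − 46.5 MHz = 28.9 MHz.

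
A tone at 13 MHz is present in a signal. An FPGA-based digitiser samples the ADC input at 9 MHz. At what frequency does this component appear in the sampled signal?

13 MHz mod fs = 4 MHz.
4 MHz ≤ fs/2 = 4.5 MHz, appears at 4 MHz.

4 MHz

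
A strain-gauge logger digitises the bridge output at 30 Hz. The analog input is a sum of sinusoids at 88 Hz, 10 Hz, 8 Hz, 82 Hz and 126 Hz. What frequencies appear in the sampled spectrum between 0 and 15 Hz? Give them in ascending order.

2 Hz, 6 Hz, 8 Hz, 10 Hz

fs/2 = 15 Hz.
88 Hz mod fs = 28 Hz.
28 Hz > fs/2 = 15 Hz, folds to fs − 28 Hz = 2 Hz.
10 Hz ≤ fs/2 = 15 Hz, passes unchanged.
8 Hz ≤ fs/2 = 15 Hz, passes unchanged.
82 Hz mod fs = 22 Hz.
22 Hz > fs/2 = 15 Hz, folds to fs − 22 Hz = 8 Hz.
126 Hz mod fs = 6 Hz.
6 Hz ≤ fs/2 = 15 Hz, appears at 6 Hz.
Distinct values: {2 Hz, 6 Hz, 8 Hz, 10 Hz}.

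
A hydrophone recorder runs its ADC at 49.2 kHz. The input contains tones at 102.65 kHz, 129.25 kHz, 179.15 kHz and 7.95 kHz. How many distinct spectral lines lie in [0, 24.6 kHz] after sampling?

4

fs/2 = 24.6 kHz.
102.65 kHz mod fs = 4.25 kHz.
4.25 kHz ≤ fs/2 = 24.6 kHz, appears at 4.25 kHz.
129.25 kHz mod fs = 30.85 kHz.
30.85 kHz > fs/2 = 24.6 kHz, folds to fs − 30.85 kHz = 18.35 kHz.
179.15 kHz mod fs = 31.55 kHz.
31.55 kHz > fs/2 = 24.6 kHz, folds to fs − 31.55 kHz = 17.65 kHz.
7.95 kHz ≤ fs/2 = 24.6 kHz, passes unchanged.
Distinct values: {4.25 kHz, 7.95 kHz, 17.65 kHz, 18.35 kHz} → 4.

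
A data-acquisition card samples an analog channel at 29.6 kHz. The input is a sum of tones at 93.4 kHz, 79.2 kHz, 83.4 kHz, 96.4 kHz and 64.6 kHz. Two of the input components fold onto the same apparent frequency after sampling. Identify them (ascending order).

fs/2 = 14.8 kHz.
93.4 kHz mod fs = 4.6 kHz.
4.6 kHz ≤ fs/2 = 14.8 kHz, appears at 4.6 kHz.
79.2 kHz mod fs = 20 kHz.
20 kHz > fs/2 = 14.8 kHz, folds to fs − 20 kHz = 9.6 kHz.
83.4 kHz mod fs = 24.2 kHz.
24.2 kHz > fs/2 = 14.8 kHz, folds to fs − 24.2 kHz = 5.4 kHz.
96.4 kHz mod fs = 7.6 kHz.
7.6 kHz ≤ fs/2 = 14.8 kHz, appears at 7.6 kHz.
64.6 kHz mod fs = 5.4 kHz.
5.4 kHz ≤ fs/2 = 14.8 kHz, appears at 5.4 kHz.
64.6 kHz and 83.4 kHz both map to 5.4 kHz.

64.6 kHz, 83.4 kHz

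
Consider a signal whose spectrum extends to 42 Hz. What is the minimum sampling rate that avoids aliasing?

Nyquist rate = 2 × 42 Hz = 84 Hz.

84 Hz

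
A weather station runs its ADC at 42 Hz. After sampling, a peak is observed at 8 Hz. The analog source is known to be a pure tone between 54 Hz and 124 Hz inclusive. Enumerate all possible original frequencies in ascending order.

76 Hz, 92 Hz, 118 Hz

Frequencies that alias to 8 Hz are k·fs ± 8 Hz for integer k ≥ 0.
k=0: 8 Hz.
k=1: 34 Hz, 50 Hz.
k=2: 76 Hz, 92 Hz.
k=3: 118 Hz, 134 Hz.
k=4: 160 Hz, 176 Hz.
Within [54 Hz, 124 Hz]: 76 Hz, 92 Hz, 118 Hz.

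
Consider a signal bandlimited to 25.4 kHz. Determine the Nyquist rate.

50.8 kHz

Nyquist rate = 2 × 25.4 kHz = 50.8 kHz.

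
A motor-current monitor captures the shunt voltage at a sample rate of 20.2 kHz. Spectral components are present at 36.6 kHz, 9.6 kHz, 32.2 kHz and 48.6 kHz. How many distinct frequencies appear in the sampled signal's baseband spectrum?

3

fs/2 = 10.1 kHz.
36.6 kHz mod fs = 16.4 kHz.
16.4 kHz > fs/2 = 10.1 kHz, folds to fs − 16.4 kHz = 3.8 kHz.
9.6 kHz ≤ fs/2 = 10.1 kHz, passes unchanged.
32.2 kHz mod fs = 12 kHz.
12 kHz > fs/2 = 10.1 kHz, folds to fs − 12 kHz = 8.2 kHz.
48.6 kHz mod fs = 8.2 kHz.
8.2 kHz ≤ fs/2 = 10.1 kHz, appears at 8.2 kHz.
Distinct values: {3.8 kHz, 8.2 kHz, 9.6 kHz} → 3.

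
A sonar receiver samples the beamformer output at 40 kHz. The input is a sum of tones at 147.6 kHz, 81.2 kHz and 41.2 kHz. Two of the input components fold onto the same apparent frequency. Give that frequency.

1.2 kHz

fs/2 = 20 kHz.
147.6 kHz mod fs = 27.6 kHz.
27.6 kHz > fs/2 = 20 kHz, folds to fs − 27.6 kHz = 12.4 kHz.
81.2 kHz mod fs = 1.2 kHz.
1.2 kHz ≤ fs/2 = 20 kHz, appears at 1.2 kHz.
41.2 kHz mod fs = 1.2 kHz.
1.2 kHz ≤ fs/2 = 20 kHz, appears at 1.2 kHz.
41.2 kHz and 81.2 kHz both map to 1.2 kHz.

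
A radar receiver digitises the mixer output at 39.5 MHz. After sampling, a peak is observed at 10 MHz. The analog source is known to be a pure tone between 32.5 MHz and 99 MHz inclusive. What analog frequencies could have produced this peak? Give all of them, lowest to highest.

Frequencies that alias to 10 MHz are k·fs ± 10 MHz for integer k ≥ 0.
k=0: 10 MHz.
k=1: 29.5 MHz, 49.5 MHz.
k=2: 69 MHz, 89 MHz.
k=3: 108.5 MHz, 128.5 MHz.
Within [32.5 MHz, 99 MHz]: 49.5 MHz, 69 MHz, 89 MHz.

49.5 MHz, 69 MHz, 89 MHz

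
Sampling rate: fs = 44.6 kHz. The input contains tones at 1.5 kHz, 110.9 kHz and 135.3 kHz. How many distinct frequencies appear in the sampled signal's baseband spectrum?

fs/2 = 22.3 kHz.
1.5 kHz ≤ fs/2 = 22.3 kHz, passes unchanged.
110.9 kHz mod fs = 21.7 kHz.
21.7 kHz ≤ fs/2 = 22.3 kHz, appears at 21.7 kHz.
135.3 kHz mod fs = 1.5 kHz.
1.5 kHz ≤ fs/2 = 22.3 kHz, appears at 1.5 kHz.
Distinct values: {1.5 kHz, 21.7 kHz} → 2.

2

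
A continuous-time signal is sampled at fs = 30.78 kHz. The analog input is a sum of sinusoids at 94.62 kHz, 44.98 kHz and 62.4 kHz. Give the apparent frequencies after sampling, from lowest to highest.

0.84 kHz, 2.28 kHz, 14.2 kHz

fs/2 = 15.39 kHz.
94.62 kHz mod fs = 2.28 kHz.
2.28 kHz ≤ fs/2 = 15.39 kHz, appears at 2.28 kHz.
44.98 kHz mod fs = 14.2 kHz.
14.2 kHz ≤ fs/2 = 15.39 kHz, appears at 14.2 kHz.
62.4 kHz mod fs = 0.84 kHz.
0.84 kHz ≤ fs/2 = 15.39 kHz, appears at 0.84 kHz.
Distinct values: {0.84 kHz, 2.28 kHz, 14.2 kHz}.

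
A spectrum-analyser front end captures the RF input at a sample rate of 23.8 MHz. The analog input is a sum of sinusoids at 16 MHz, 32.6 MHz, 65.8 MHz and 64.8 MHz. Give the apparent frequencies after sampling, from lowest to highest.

fs/2 = 11.9 MHz.
16 MHz > fs/2 = 11.9 MHz, folds to fs − 16 MHz = 7.8 MHz.
32.6 MHz mod fs = 8.8 MHz.
8.8 MHz ≤ fs/2 = 11.9 MHz, appears at 8.8 MHz.
65.8 MHz mod fs = 18.2 MHz.
18.2 MHz > fs/2 = 11.9 MHz, folds to fs − 18.2 MHz = 5.6 MHz.
64.8 MHz mod fs = 17.2 MHz.
17.2 MHz > fs/2 = 11.9 MHz, folds to fs − 17.2 MHz = 6.6 MHz.
Distinct values: {5.6 MHz, 6.6 MHz, 7.8 MHz, 8.8 MHz}.

5.6 MHz, 6.6 MHz, 7.8 MHz, 8.8 MHz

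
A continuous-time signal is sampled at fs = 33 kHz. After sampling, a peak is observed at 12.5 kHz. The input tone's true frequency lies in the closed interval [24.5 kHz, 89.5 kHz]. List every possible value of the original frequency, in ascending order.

45.5 kHz, 53.5 kHz, 78.5 kHz, 86.5 kHz

Frequencies that alias to 12.5 kHz are k·fs ± 12.5 kHz for integer k ≥ 0.
k=0: 12.5 kHz.
k=1: 20.5 kHz, 45.5 kHz.
k=2: 53.5 kHz, 78.5 kHz.
k=3: 86.5 kHz, 111.5 kHz.
k=4: 119.5 kHz, 144.5 kHz.
Within [24.5 kHz, 89.5 kHz]: 45.5 kHz, 53.5 kHz, 78.5 kHz, 86.5 kHz.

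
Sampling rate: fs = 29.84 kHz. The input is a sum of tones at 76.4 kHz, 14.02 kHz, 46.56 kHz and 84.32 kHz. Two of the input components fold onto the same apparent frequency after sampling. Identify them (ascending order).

fs/2 = 14.92 kHz.
76.4 kHz mod fs = 16.72 kHz.
16.72 kHz > fs/2 = 14.92 kHz, folds to fs − 16.72 kHz = 13.12 kHz.
14.02 kHz ≤ fs/2 = 14.92 kHz, passes unchanged.
46.56 kHz mod fs = 16.72 kHz.
16.72 kHz > fs/2 = 14.92 kHz, folds to fs − 16.72 kHz = 13.12 kHz.
84.32 kHz mod fs = 24.64 kHz.
24.64 kHz > fs/2 = 14.92 kHz, folds to fs − 24.64 kHz = 5.2 kHz.
46.56 kHz and 76.4 kHz both map to 13.12 kHz.

46.56 kHz, 76.4 kHz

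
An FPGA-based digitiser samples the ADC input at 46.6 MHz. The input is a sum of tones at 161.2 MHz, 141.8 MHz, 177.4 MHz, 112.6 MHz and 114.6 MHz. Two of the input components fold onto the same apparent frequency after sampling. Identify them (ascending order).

fs/2 = 23.3 MHz.
161.2 MHz mod fs = 21.4 MHz.
21.4 MHz ≤ fs/2 = 23.3 MHz, appears at 21.4 MHz.
141.8 MHz mod fs = 2 MHz.
2 MHz ≤ fs/2 = 23.3 MHz, appears at 2 MHz.
177.4 MHz mod fs = 37.6 MHz.
37.6 MHz > fs/2 = 23.3 MHz, folds to fs − 37.6 MHz = 9 MHz.
112.6 MHz mod fs = 19.4 MHz.
19.4 MHz ≤ fs/2 = 23.3 MHz, appears at 19.4 MHz.
114.6 MHz mod fs = 21.4 MHz.
21.4 MHz ≤ fs/2 = 23.3 MHz, appears at 21.4 MHz.
114.6 MHz and 161.2 MHz both map to 21.4 MHz.

114.6 MHz, 161.2 MHz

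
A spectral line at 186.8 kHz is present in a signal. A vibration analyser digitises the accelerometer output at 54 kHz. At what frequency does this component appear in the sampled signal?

186.8 kHz mod fs = 24.8 kHz.
24.8 kHz ≤ fs/2 = 27 kHz, appears at 24.8 kHz.

24.8 kHz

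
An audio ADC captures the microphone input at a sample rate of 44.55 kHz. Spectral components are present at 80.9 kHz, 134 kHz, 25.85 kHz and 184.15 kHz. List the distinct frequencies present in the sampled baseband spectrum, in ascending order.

fs/2 = 22.275 kHz.
80.9 kHz mod fs = 36.35 kHz.
36.35 kHz > fs/2 = 22.275 kHz, folds to fs − 36.35 kHz = 8.2 kHz.
134 kHz mod fs = 0.35 kHz.
0.35 kHz ≤ fs/2 = 22.275 kHz, appears at 0.35 kHz.
25.85 kHz > fs/2 = 22.275 kHz, folds to fs − 25.85 kHz = 18.7 kHz.
184.15 kHz mod fs = 5.95 kHz.
5.95 kHz ≤ fs/2 = 22.275 kHz, appears at 5.95 kHz.
Distinct values: {0.35 kHz, 5.95 kHz, 8.2 kHz, 18.7 kHz}.

0.35 kHz, 5.95 kHz, 8.2 kHz, 18.7 kHz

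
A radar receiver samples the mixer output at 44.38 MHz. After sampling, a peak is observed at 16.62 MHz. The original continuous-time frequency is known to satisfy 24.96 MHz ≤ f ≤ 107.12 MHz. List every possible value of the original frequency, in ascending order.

27.76 MHz, 61 MHz, 72.14 MHz, 105.38 MHz

Frequencies that alias to 16.62 MHz are k·fs ± 16.62 MHz for integer k ≥ 0.
k=0: 16.62 MHz.
k=1: 27.76 MHz, 61 MHz.
k=2: 72.14 MHz, 105.38 MHz.
k=3: 116.52 MHz, 149.76 MHz.
Within [24.96 MHz, 107.12 MHz]: 27.76 MHz, 61 MHz, 72.14 MHz, 105.38 MHz.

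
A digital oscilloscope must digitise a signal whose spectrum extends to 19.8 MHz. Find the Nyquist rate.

Nyquist rate = 2 × 19.8 MHz = 39.6 MHz.

39.6 MHz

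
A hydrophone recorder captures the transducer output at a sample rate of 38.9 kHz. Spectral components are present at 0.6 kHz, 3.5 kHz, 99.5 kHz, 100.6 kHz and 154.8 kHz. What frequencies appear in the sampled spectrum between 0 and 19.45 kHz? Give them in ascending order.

fs/2 = 19.45 kHz.
0.6 kHz ≤ fs/2 = 19.45 kHz, passes unchanged.
3.5 kHz ≤ fs/2 = 19.45 kHz, passes unchanged.
99.5 kHz mod fs = 21.7 kHz.
21.7 kHz > fs/2 = 19.45 kHz, folds to fs − 21.7 kHz = 17.2 kHz.
100.6 kHz mod fs = 22.8 kHz.
22.8 kHz > fs/2 = 19.45 kHz, folds to fs − 22.8 kHz = 16.1 kHz.
154.8 kHz mod fs = 38.1 kHz.
38.1 kHz > fs/2 = 19.45 kHz, folds to fs − 38.1 kHz = 0.8 kHz.
Distinct values: {0.6 kHz, 0.8 kHz, 3.5 kHz, 16.1 kHz, 17.2 kHz}.

0.6 kHz, 0.8 kHz, 3.5 kHz, 16.1 kHz, 17.2 kHz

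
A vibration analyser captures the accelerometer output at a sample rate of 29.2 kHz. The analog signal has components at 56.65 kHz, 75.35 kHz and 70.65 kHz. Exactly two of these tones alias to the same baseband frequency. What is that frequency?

fs/2 = 14.6 kHz.
56.65 kHz mod fs = 27.45 kHz.
27.45 kHz > fs/2 = 14.6 kHz, folds to fs − 27.45 kHz = 1.75 kHz.
75.35 kHz mod fs = 16.95 kHz.
16.95 kHz > fs/2 = 14.6 kHz, folds to fs − 16.95 kHz = 12.25 kHz.
70.65 kHz mod fs = 12.25 kHz.
12.25 kHz ≤ fs/2 = 14.6 kHz, appears at 12.25 kHz.
70.65 kHz and 75.35 kHz both map to 12.25 kHz.

12.25 kHz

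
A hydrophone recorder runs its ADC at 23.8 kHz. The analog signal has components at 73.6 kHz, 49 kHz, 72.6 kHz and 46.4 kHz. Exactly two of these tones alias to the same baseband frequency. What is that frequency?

fs/2 = 11.9 kHz.
73.6 kHz mod fs = 2.2 kHz.
2.2 kHz ≤ fs/2 = 11.9 kHz, appears at 2.2 kHz.
49 kHz mod fs = 1.4 kHz.
1.4 kHz ≤ fs/2 = 11.9 kHz, appears at 1.4 kHz.
72.6 kHz mod fs = 1.2 kHz.
1.2 kHz ≤ fs/2 = 11.9 kHz, appears at 1.2 kHz.
46.4 kHz mod fs = 22.6 kHz.
22.6 kHz > fs/2 = 11.9 kHz, folds to fs − 22.6 kHz = 1.2 kHz.
46.4 kHz and 72.6 kHz both map to 1.2 kHz.

1.2 kHz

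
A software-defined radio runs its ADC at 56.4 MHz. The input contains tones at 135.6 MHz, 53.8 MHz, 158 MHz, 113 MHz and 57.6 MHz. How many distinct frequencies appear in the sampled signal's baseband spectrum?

fs/2 = 28.2 MHz.
135.6 MHz mod fs = 22.8 MHz.
22.8 MHz ≤ fs/2 = 28.2 MHz, appears at 22.8 MHz.
53.8 MHz > fs/2 = 28.2 MHz, folds to fs − 53.8 MHz = 2.6 MHz.
158 MHz mod fs = 45.2 MHz.
45.2 MHz > fs/2 = 28.2 MHz, folds to fs − 45.2 MHz = 11.2 MHz.
113 MHz mod fs = 0.2 MHz.
0.2 MHz ≤ fs/2 = 28.2 MHz, appears at 0.2 MHz.
57.6 MHz mod fs = 1.2 MHz.
1.2 MHz ≤ fs/2 = 28.2 MHz, appears at 1.2 MHz.
Distinct values: {0.2 MHz, 1.2 MHz, 2.6 MHz, 11.2 MHz, 22.8 MHz} → 5.

5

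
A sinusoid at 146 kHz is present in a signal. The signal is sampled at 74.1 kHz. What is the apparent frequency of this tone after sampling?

146 kHz mod fs = 71.9 kHz.
71.9 kHz > fs/2 = 37.05 kHz, folds to fs − 71.9 kHz = 2.2 kHz.

2.2 kHz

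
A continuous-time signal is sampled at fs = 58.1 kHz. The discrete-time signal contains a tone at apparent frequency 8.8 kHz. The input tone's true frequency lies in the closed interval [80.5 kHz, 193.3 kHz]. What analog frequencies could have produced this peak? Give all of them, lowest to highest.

Frequencies that alias to 8.8 kHz are k·fs ± 8.8 kHz for integer k ≥ 0.
k=0: 8.8 kHz.
k=1: 49.3 kHz, 66.9 kHz.
k=2: 107.4 kHz, 125 kHz.
k=3: 165.5 kHz, 183.1 kHz.
k=4: 223.6 kHz, 241.2 kHz.
Within [80.5 kHz, 193.3 kHz]: 107.4 kHz, 125 kHz, 165.5 kHz, 183.1 kHz.

107.4 kHz, 125 kHz, 165.5 kHz, 183.1 kHz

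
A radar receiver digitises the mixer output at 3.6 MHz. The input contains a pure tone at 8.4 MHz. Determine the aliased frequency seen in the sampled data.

8.4 MHz mod fs = 1.2 MHz.
1.2 MHz ≤ fs/2 = 1.8 MHz, appears at 1.2 MHz.

1.2 MHz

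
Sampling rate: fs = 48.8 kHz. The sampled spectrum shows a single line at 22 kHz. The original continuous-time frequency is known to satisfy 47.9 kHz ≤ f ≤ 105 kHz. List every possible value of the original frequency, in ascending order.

70.8 kHz, 75.6 kHz

Frequencies that alias to 22 kHz are k·fs ± 22 kHz for integer k ≥ 0.
k=0: 22 kHz.
k=1: 26.8 kHz, 70.8 kHz.
k=2: 75.6 kHz, 119.6 kHz.
k=3: 124.4 kHz, 168.4 kHz.
Within [47.9 kHz, 105 kHz]: 70.8 kHz, 75.6 kHz.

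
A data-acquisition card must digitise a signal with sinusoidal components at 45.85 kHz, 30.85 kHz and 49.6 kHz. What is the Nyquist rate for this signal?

Highest-frequency component: 49.6 kHz.
Nyquist rate = 2 × 49.6 kHz = 99.2 kHz.

99.2 kHz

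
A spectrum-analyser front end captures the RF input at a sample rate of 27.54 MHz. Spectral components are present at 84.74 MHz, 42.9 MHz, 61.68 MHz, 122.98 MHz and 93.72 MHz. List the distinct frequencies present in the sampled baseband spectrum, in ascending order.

2.12 MHz, 6.6 MHz, 11.1 MHz, 12.18 MHz, 12.82 MHz

fs/2 = 13.77 MHz.
84.74 MHz mod fs = 2.12 MHz.
2.12 MHz ≤ fs/2 = 13.77 MHz, appears at 2.12 MHz.
42.9 MHz mod fs = 15.36 MHz.
15.36 MHz > fs/2 = 13.77 MHz, folds to fs − 15.36 MHz = 12.18 MHz.
61.68 MHz mod fs = 6.6 MHz.
6.6 MHz ≤ fs/2 = 13.77 MHz, appears at 6.6 MHz.
122.98 MHz mod fs = 12.82 MHz.
12.82 MHz ≤ fs/2 = 13.77 MHz, appears at 12.82 MHz.
93.72 MHz mod fs = 11.1 MHz.
11.1 MHz ≤ fs/2 = 13.77 MHz, appears at 11.1 MHz.
Distinct values: {2.12 MHz, 6.6 MHz, 11.1 MHz, 12.18 MHz, 12.82 MHz}.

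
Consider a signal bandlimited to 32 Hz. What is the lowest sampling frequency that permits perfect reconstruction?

64 Hz

Nyquist rate = 2 × 32 Hz = 64 Hz.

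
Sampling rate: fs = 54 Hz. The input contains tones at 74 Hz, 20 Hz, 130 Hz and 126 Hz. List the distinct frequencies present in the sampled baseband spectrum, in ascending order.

18 Hz, 20 Hz, 22 Hz

fs/2 = 27 Hz.
74 Hz mod fs = 20 Hz.
20 Hz ≤ fs/2 = 27 Hz, appears at 20 Hz.
20 Hz ≤ fs/2 = 27 Hz, passes unchanged.
130 Hz mod fs = 22 Hz.
22 Hz ≤ fs/2 = 27 Hz, appears at 22 Hz.
126 Hz mod fs = 18 Hz.
18 Hz ≤ fs/2 = 27 Hz, appears at 18 Hz.
Distinct values: {18 Hz, 20 Hz, 22 Hz}.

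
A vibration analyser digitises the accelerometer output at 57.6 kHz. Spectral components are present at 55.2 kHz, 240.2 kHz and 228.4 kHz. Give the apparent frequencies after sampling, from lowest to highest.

fs/2 = 28.8 kHz.
55.2 kHz > fs/2 = 28.8 kHz, folds to fs − 55.2 kHz = 2.4 kHz.
240.2 kHz mod fs = 9.8 kHz.
9.8 kHz ≤ fs/2 = 28.8 kHz, appears at 9.8 kHz.
228.4 kHz mod fs = 55.6 kHz.
55.6 kHz > fs/2 = 28.8 kHz, folds to fs − 55.6 kHz = 2 kHz.
Distinct values: {2 kHz, 2.4 kHz, 9.8 kHz}.

2 kHz, 2.4 kHz, 9.8 kHz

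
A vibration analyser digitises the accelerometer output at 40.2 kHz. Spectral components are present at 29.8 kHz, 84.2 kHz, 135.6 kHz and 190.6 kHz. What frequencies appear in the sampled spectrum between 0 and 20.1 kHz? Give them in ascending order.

3.8 kHz, 10.4 kHz, 15 kHz

fs/2 = 20.1 kHz.
29.8 kHz > fs/2 = 20.1 kHz, folds to fs − 29.8 kHz = 10.4 kHz.
84.2 kHz mod fs = 3.8 kHz.
3.8 kHz ≤ fs/2 = 20.1 kHz, appears at 3.8 kHz.
135.6 kHz mod fs = 15 kHz.
15 kHz ≤ fs/2 = 20.1 kHz, appears at 15 kHz.
190.6 kHz mod fs = 29.8 kHz.
29.8 kHz > fs/2 = 20.1 kHz, folds to fs − 29.8 kHz = 10.4 kHz.
Distinct values: {3.8 kHz, 10.4 kHz, 15 kHz}.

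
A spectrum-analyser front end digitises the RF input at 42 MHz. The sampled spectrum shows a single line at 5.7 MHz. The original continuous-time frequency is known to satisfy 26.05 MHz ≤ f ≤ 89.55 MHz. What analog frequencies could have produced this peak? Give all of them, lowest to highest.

36.3 MHz, 47.7 MHz, 78.3 MHz

Frequencies that alias to 5.7 MHz are k·fs ± 5.7 MHz for integer k ≥ 0.
k=0: 5.7 MHz.
k=1: 36.3 MHz, 47.7 MHz.
k=2: 78.3 MHz, 89.7 MHz.
k=3: 120.3 MHz, 131.7 MHz.
Within [26.05 MHz, 89.55 MHz]: 36.3 MHz, 47.7 MHz, 78.3 MHz.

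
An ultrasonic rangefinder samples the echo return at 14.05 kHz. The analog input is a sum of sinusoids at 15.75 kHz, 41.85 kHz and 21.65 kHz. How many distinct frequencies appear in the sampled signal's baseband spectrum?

3

fs/2 = 7.025 kHz.
15.75 kHz mod fs = 1.7 kHz.
1.7 kHz ≤ fs/2 = 7.025 kHz, appears at 1.7 kHz.
41.85 kHz mod fs = 13.75 kHz.
13.75 kHz > fs/2 = 7.025 kHz, folds to fs − 13.75 kHz = 0.3 kHz.
21.65 kHz mod fs = 7.6 kHz.
7.6 kHz > fs/2 = 7.025 kHz, folds to fs − 7.6 kHz = 6.45 kHz.
Distinct values: {0.3 kHz, 1.7 kHz, 6.45 kHz} → 3.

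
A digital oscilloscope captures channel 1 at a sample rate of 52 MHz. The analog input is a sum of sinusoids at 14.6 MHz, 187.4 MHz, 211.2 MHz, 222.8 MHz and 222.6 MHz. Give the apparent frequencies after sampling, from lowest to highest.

fs/2 = 26 MHz.
14.6 MHz ≤ fs/2 = 26 MHz, passes unchanged.
187.4 MHz mod fs = 31.4 MHz.
31.4 MHz > fs/2 = 26 MHz, folds to fs − 31.4 MHz = 20.6 MHz.
211.2 MHz mod fs = 3.2 MHz.
3.2 MHz ≤ fs/2 = 26 MHz, appears at 3.2 MHz.
222.8 MHz mod fs = 14.8 MHz.
14.8 MHz ≤ fs/2 = 26 MHz, appears at 14.8 MHz.
222.6 MHz mod fs = 14.6 MHz.
14.6 MHz ≤ fs/2 = 26 MHz, appears at 14.6 MHz.
Distinct values: {3.2 MHz, 14.6 MHz, 14.8 MHz, 20.6 MHz}.

3.2 MHz, 14.6 MHz, 14.8 MHz, 20.6 MHz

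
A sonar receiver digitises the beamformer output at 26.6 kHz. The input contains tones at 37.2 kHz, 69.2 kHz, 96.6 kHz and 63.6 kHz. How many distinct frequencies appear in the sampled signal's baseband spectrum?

fs/2 = 13.3 kHz.
37.2 kHz mod fs = 10.6 kHz.
10.6 kHz ≤ fs/2 = 13.3 kHz, appears at 10.6 kHz.
69.2 kHz mod fs = 16 kHz.
16 kHz > fs/2 = 13.3 kHz, folds to fs − 16 kHz = 10.6 kHz.
96.6 kHz mod fs = 16.8 kHz.
16.8 kHz > fs/2 = 13.3 kHz, folds to fs − 16.8 kHz = 9.8 kHz.
63.6 kHz mod fs = 10.4 kHz.
10.4 kHz ≤ fs/2 = 13.3 kHz, appears at 10.4 kHz.
Distinct values: {9.8 kHz, 10.4 kHz, 10.6 kHz} → 3.

3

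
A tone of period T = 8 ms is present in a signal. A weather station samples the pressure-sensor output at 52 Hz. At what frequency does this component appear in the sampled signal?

T = 8 ms → f = 1/T = 125 Hz.
125 Hz mod fs = 21 Hz.
21 Hz ≤ fs/2 = 26 Hz, appears at 21 Hz.

21 Hz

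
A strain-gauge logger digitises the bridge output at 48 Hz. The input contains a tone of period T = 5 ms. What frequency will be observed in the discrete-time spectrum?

8 Hz

T = 5 ms → f = 1/T = 200 Hz.
200 Hz mod fs = 8 Hz.
8 Hz ≤ fs/2 = 24 Hz, appears at 8 Hz.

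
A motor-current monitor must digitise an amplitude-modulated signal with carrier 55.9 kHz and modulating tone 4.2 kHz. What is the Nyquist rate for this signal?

AM sidebands sit at fc ± fm = 51.7 kHz and 60.1 kHz.
Highest-frequency component: 60.1 kHz.
Nyquist rate = 2 × 60.1 kHz = 120.2 kHz.

120.2 kHz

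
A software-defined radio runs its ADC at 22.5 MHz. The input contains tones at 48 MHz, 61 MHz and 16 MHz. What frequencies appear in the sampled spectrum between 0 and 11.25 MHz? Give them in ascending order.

3 MHz, 6.5 MHz

fs/2 = 11.25 MHz.
48 MHz mod fs = 3 MHz.
3 MHz ≤ fs/2 = 11.25 MHz, appears at 3 MHz.
61 MHz mod fs = 16 MHz.
16 MHz > fs/2 = 11.25 MHz, folds to fs − 16 MHz = 6.5 MHz.
16 MHz > fs/2 = 11.25 MHz, folds to fs − 16 MHz = 6.5 MHz.
Distinct values: {3 MHz, 6.5 MHz}.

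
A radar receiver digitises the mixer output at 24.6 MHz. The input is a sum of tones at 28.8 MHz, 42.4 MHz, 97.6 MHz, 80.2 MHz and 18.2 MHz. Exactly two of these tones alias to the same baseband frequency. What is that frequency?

6.4 MHz

fs/2 = 12.3 MHz.
28.8 MHz mod fs = 4.2 MHz.
4.2 MHz ≤ fs/2 = 12.3 MHz, appears at 4.2 MHz.
42.4 MHz mod fs = 17.8 MHz.
17.8 MHz > fs/2 = 12.3 MHz, folds to fs − 17.8 MHz = 6.8 MHz.
97.6 MHz mod fs = 23.8 MHz.
23.8 MHz > fs/2 = 12.3 MHz, folds to fs − 23.8 MHz = 0.8 MHz.
80.2 MHz mod fs = 6.4 MHz.
6.4 MHz ≤ fs/2 = 12.3 MHz, appears at 6.4 MHz.
18.2 MHz > fs/2 = 12.3 MHz, folds to fs − 18.2 MHz = 6.4 MHz.
18.2 MHz and 80.2 MHz both map to 6.4 MHz.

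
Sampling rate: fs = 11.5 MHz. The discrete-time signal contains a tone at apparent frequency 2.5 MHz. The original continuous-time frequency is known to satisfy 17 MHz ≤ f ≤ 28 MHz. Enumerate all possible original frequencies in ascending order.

20.5 MHz, 25.5 MHz

Frequencies that alias to 2.5 MHz are k·fs ± 2.5 MHz for integer k ≥ 0.
k=0: 2.5 MHz.
k=1: 9 MHz, 14 MHz.
k=2: 20.5 MHz, 25.5 MHz.
k=3: 32 MHz, 37 MHz.
Within [17 MHz, 28 MHz]: 20.5 MHz, 25.5 MHz.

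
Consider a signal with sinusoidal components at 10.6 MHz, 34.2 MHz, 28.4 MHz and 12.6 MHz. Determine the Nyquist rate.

Highest-frequency component: 34.2 MHz.
Nyquist rate = 2 × 34.2 MHz = 68.4 MHz.

68.4 MHz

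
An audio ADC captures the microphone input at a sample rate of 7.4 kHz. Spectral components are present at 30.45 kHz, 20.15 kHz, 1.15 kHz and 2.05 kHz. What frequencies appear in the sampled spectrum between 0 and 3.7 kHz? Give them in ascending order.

0.85 kHz, 1.15 kHz, 2.05 kHz

fs/2 = 3.7 kHz.
30.45 kHz mod fs = 0.85 kHz.
0.85 kHz ≤ fs/2 = 3.7 kHz, appears at 0.85 kHz.
20.15 kHz mod fs = 5.35 kHz.
5.35 kHz > fs/2 = 3.7 kHz, folds to fs − 5.35 kHz = 2.05 kHz.
1.15 kHz ≤ fs/2 = 3.7 kHz, passes unchanged.
2.05 kHz ≤ fs/2 = 3.7 kHz, passes unchanged.
Distinct values: {0.85 kHz, 1.15 kHz, 2.05 kHz}.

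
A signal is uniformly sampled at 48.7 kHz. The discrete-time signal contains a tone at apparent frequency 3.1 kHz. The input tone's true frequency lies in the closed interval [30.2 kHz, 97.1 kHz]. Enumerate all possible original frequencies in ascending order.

Frequencies that alias to 3.1 kHz are k·fs ± 3.1 kHz for integer k ≥ 0.
k=0: 3.1 kHz.
k=1: 45.6 kHz, 51.8 kHz.
k=2: 94.3 kHz, 100.5 kHz.
k=3: 143 kHz, 149.2 kHz.
Within [30.2 kHz, 97.1 kHz]: 45.6 kHz, 51.8 kHz, 94.3 kHz.

45.6 kHz, 51.8 kHz, 94.3 kHz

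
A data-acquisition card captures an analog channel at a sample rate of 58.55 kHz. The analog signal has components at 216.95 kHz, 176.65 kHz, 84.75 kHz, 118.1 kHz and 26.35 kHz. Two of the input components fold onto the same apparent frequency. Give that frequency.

fs/2 = 29.275 kHz.
216.95 kHz mod fs = 41.3 kHz.
41.3 kHz > fs/2 = 29.275 kHz, folds to fs − 41.3 kHz = 17.25 kHz.
176.65 kHz mod fs = 1 kHz.
1 kHz ≤ fs/2 = 29.275 kHz, appears at 1 kHz.
84.75 kHz mod fs = 26.2 kHz.
26.2 kHz ≤ fs/2 = 29.275 kHz, appears at 26.2 kHz.
118.1 kHz mod fs = 1 kHz.
1 kHz ≤ fs/2 = 29.275 kHz, appears at 1 kHz.
26.35 kHz ≤ fs/2 = 29.275 kHz, passes unchanged.
118.1 kHz and 176.65 kHz both map to 1 kHz.

1 kHz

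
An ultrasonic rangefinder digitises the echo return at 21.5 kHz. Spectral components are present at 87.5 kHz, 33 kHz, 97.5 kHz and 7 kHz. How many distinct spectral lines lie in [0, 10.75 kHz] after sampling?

3

fs/2 = 10.75 kHz.
87.5 kHz mod fs = 1.5 kHz.
1.5 kHz ≤ fs/2 = 10.75 kHz, appears at 1.5 kHz.
33 kHz mod fs = 11.5 kHz.
11.5 kHz > fs/2 = 10.75 kHz, folds to fs − 11.5 kHz = 10 kHz.
97.5 kHz mod fs = 11.5 kHz.
11.5 kHz > fs/2 = 10.75 kHz, folds to fs − 11.5 kHz = 10 kHz.
7 kHz ≤ fs/2 = 10.75 kHz, passes unchanged.
Distinct values: {1.5 kHz, 7 kHz, 10 kHz} → 3.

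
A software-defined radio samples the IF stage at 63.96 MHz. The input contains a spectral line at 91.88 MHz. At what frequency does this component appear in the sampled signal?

91.88 MHz mod fs = 27.92 MHz.
27.92 MHz ≤ fs/2 = 31.98 MHz, appears at 27.92 MHz.

27.92 MHz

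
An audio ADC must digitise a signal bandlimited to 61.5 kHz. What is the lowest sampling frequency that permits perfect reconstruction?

123 kHz

Nyquist rate = 2 × 61.5 kHz = 123 kHz.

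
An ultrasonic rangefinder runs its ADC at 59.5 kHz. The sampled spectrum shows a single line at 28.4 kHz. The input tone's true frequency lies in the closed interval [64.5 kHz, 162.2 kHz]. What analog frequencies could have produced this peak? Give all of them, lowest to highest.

87.9 kHz, 90.6 kHz, 147.4 kHz, 150.1 kHz

Frequencies that alias to 28.4 kHz are k·fs ± 28.4 kHz for integer k ≥ 0.
k=0: 28.4 kHz.
k=1: 31.1 kHz, 87.9 kHz.
k=2: 90.6 kHz, 147.4 kHz.
k=3: 150.1 kHz, 206.9 kHz.
k=4: 209.6 kHz, 266.4 kHz.
Within [64.5 kHz, 162.2 kHz]: 87.9 kHz, 90.6 kHz, 147.4 kHz, 150.1 kHz.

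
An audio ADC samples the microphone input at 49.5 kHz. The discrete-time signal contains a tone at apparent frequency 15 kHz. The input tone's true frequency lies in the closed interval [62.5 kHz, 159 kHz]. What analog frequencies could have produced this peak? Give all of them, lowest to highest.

64.5 kHz, 84 kHz, 114 kHz, 133.5 kHz

Frequencies that alias to 15 kHz are k·fs ± 15 kHz for integer k ≥ 0.
k=0: 15 kHz.
k=1: 34.5 kHz, 64.5 kHz.
k=2: 84 kHz, 114 kHz.
k=3: 133.5 kHz, 163.5 kHz.
k=4: 183 kHz, 213 kHz.
Within [62.5 kHz, 159 kHz]: 64.5 kHz, 84 kHz, 114 kHz, 133.5 kHz.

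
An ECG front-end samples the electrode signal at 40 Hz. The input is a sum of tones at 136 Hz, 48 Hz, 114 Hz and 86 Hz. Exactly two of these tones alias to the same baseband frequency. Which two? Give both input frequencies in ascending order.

fs/2 = 20 Hz.
136 Hz mod fs = 16 Hz.
16 Hz ≤ fs/2 = 20 Hz, appears at 16 Hz.
48 Hz mod fs = 8 Hz.
8 Hz ≤ fs/2 = 20 Hz, appears at 8 Hz.
114 Hz mod fs = 34 Hz.
34 Hz > fs/2 = 20 Hz, folds to fs − 34 Hz = 6 Hz.
86 Hz mod fs = 6 Hz.
6 Hz ≤ fs/2 = 20 Hz, appears at 6 Hz.
86 Hz and 114 Hz both map to 6 Hz.

86 Hz, 114 Hz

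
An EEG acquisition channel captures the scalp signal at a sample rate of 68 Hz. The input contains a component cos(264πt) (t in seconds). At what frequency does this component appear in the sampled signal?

4 Hz

ω = 264π rad/s → f = ω/(2π) = 132 Hz.
132 Hz mod fs = 64 Hz.
64 Hz > fs/2 = 34 Hz, folds to fs − 64 Hz = 4 Hz.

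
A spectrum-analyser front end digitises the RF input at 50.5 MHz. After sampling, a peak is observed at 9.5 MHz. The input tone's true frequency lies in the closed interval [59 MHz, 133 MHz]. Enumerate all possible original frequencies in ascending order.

60 MHz, 91.5 MHz, 110.5 MHz

Frequencies that alias to 9.5 MHz are k·fs ± 9.5 MHz for integer k ≥ 0.
k=0: 9.5 MHz.
k=1: 41 MHz, 60 MHz.
k=2: 91.5 MHz, 110.5 MHz.
k=3: 142 MHz, 161 MHz.
Within [59 MHz, 133 MHz]: 60 MHz, 91.5 MHz, 110.5 MHz.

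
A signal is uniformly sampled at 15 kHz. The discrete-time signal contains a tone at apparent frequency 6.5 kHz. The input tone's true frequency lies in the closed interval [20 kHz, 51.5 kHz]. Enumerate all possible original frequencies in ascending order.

Frequencies that alias to 6.5 kHz are k·fs ± 6.5 kHz for integer k ≥ 0.
k=0: 6.5 kHz.
k=1: 8.5 kHz, 21.5 kHz.
k=2: 23.5 kHz, 36.5 kHz.
k=3: 38.5 kHz, 51.5 kHz.
k=4: 53.5 kHz, 66.5 kHz.
Within [20 kHz, 51.5 kHz]: 21.5 kHz, 23.5 kHz, 36.5 kHz, 38.5 kHz, 51.5 kHz.

21.5 kHz, 23.5 kHz, 36.5 kHz, 38.5 kHz, 51.5 kHz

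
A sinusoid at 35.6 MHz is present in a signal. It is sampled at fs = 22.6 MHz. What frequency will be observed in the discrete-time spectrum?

35.6 MHz mod fs = 13 MHz.
13 MHz > fs/2 = 11.3 MHz, folds to fs − 13 MHz = 9.6 MHz.

9.6 MHz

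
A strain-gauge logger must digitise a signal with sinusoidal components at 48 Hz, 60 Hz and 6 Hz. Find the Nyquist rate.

120 Hz

Highest-frequency component: 60 Hz.
Nyquist rate = 2 × 60 Hz = 120 Hz.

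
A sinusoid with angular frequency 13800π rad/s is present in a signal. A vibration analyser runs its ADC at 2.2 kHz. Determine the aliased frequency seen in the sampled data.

0.3 kHz

ω = 13800π rad/s → f = ω/(2π) = 6900 Hz = 6.9 kHz.
6.9 kHz mod fs = 0.3 kHz.
0.3 kHz ≤ fs/2 = 1.1 kHz, appears at 0.3 kHz.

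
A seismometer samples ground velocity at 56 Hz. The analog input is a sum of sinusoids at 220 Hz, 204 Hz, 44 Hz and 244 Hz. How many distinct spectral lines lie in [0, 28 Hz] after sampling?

fs/2 = 28 Hz.
220 Hz mod fs = 52 Hz.
52 Hz > fs/2 = 28 Hz, folds to fs − 52 Hz = 4 Hz.
204 Hz mod fs = 36 Hz.
36 Hz > fs/2 = 28 Hz, folds to fs − 36 Hz = 20 Hz.
44 Hz > fs/2 = 28 Hz, folds to fs − 44 Hz = 12 Hz.
244 Hz mod fs = 20 Hz.
20 Hz ≤ fs/2 = 28 Hz, appears at 20 Hz.
Distinct values: {4 Hz, 12 Hz, 20 Hz} → 3.

3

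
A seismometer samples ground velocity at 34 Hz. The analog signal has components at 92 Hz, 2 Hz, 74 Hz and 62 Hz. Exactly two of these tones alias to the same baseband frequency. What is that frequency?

6 Hz

fs/2 = 17 Hz.
92 Hz mod fs = 24 Hz.
24 Hz > fs/2 = 17 Hz, folds to fs − 24 Hz = 10 Hz.
2 Hz ≤ fs/2 = 17 Hz, passes unchanged.
74 Hz mod fs = 6 Hz.
6 Hz ≤ fs/2 = 17 Hz, appears at 6 Hz.
62 Hz mod fs = 28 Hz.
28 Hz > fs/2 = 17 Hz, folds to fs − 28 Hz = 6 Hz.
62 Hz and 74 Hz both map to 6 Hz.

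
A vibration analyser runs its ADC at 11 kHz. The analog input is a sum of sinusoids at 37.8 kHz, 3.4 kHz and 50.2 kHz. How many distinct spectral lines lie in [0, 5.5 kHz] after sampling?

fs/2 = 5.5 kHz.
37.8 kHz mod fs = 4.8 kHz.
4.8 kHz ≤ fs/2 = 5.5 kHz, appears at 4.8 kHz.
3.4 kHz ≤ fs/2 = 5.5 kHz, passes unchanged.
50.2 kHz mod fs = 6.2 kHz.
6.2 kHz > fs/2 = 5.5 kHz, folds to fs − 6.2 kHz = 4.8 kHz.
Distinct values: {3.4 kHz, 4.8 kHz} → 2.

2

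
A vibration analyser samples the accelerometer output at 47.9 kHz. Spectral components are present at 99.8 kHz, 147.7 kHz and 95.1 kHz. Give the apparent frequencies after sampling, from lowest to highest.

0.7 kHz, 4 kHz

fs/2 = 23.95 kHz.
99.8 kHz mod fs = 4 kHz.
4 kHz ≤ fs/2 = 23.95 kHz, appears at 4 kHz.
147.7 kHz mod fs = 4 kHz.
4 kHz ≤ fs/2 = 23.95 kHz, appears at 4 kHz.
95.1 kHz mod fs = 47.2 kHz.
47.2 kHz > fs/2 = 23.95 kHz, folds to fs − 47.2 kHz = 0.7 kHz.
Distinct values: {0.7 kHz, 4 kHz}.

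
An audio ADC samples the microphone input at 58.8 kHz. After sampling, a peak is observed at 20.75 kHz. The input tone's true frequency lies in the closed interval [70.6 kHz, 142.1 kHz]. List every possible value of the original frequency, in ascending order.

Frequencies that alias to 20.75 kHz are k·fs ± 20.75 kHz for integer k ≥ 0.
k=0: 20.75 kHz.
k=1: 38.05 kHz, 79.55 kHz.
k=2: 96.85 kHz, 138.35 kHz.
k=3: 155.65 kHz, 197.15 kHz.
Within [70.6 kHz, 142.1 kHz]: 79.55 kHz, 96.85 kHz, 138.35 kHz.

79.55 kHz, 96.85 kHz, 138.35 kHz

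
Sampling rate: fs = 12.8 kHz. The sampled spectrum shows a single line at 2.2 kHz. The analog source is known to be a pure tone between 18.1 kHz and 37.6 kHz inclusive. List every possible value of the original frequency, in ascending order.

Frequencies that alias to 2.2 kHz are k·fs ± 2.2 kHz for integer k ≥ 0.
k=0: 2.2 kHz.
k=1: 10.6 kHz, 15 kHz.
k=2: 23.4 kHz, 27.8 kHz.
k=3: 36.2 kHz, 40.6 kHz.
k=4: 49 kHz, 53.4 kHz.
Within [18.1 kHz, 37.6 kHz]: 23.4 kHz, 27.8 kHz, 36.2 kHz.

23.4 kHz, 27.8 kHz, 36.2 kHz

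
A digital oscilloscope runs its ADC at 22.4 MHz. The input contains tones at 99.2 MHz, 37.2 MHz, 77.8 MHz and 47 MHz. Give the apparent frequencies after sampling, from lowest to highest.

fs/2 = 11.2 MHz.
99.2 MHz mod fs = 9.6 MHz.
9.6 MHz ≤ fs/2 = 11.2 MHz, appears at 9.6 MHz.
37.2 MHz mod fs = 14.8 MHz.
14.8 MHz > fs/2 = 11.2 MHz, folds to fs − 14.8 MHz = 7.6 MHz.
77.8 MHz mod fs = 10.6 MHz.
10.6 MHz ≤ fs/2 = 11.2 MHz, appears at 10.6 MHz.
47 MHz mod fs = 2.2 MHz.
2.2 MHz ≤ fs/2 = 11.2 MHz, appears at 2.2 MHz.
Distinct values: {2.2 MHz, 7.6 MHz, 9.6 MHz, 10.6 MHz}.

2.2 MHz, 7.6 MHz, 9.6 MHz, 10.6 MHz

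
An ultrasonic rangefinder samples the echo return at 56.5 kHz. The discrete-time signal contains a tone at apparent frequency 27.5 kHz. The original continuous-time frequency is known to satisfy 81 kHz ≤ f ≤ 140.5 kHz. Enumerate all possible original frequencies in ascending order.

84 kHz, 85.5 kHz, 140.5 kHz

Frequencies that alias to 27.5 kHz are k·fs ± 27.5 kHz for integer k ≥ 0.
k=0: 27.5 kHz.
k=1: 29 kHz, 84 kHz.
k=2: 85.5 kHz, 140.5 kHz.
k=3: 142 kHz, 197 kHz.
Within [81 kHz, 140.5 kHz]: 84 kHz, 85.5 kHz, 140.5 kHz.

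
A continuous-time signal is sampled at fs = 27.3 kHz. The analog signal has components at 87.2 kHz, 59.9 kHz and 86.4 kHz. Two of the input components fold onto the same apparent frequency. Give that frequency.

5.3 kHz

fs/2 = 13.65 kHz.
87.2 kHz mod fs = 5.3 kHz.
5.3 kHz ≤ fs/2 = 13.65 kHz, appears at 5.3 kHz.
59.9 kHz mod fs = 5.3 kHz.
5.3 kHz ≤ fs/2 = 13.65 kHz, appears at 5.3 kHz.
86.4 kHz mod fs = 4.5 kHz.
4.5 kHz ≤ fs/2 = 13.65 kHz, appears at 4.5 kHz.
59.9 kHz and 87.2 kHz both map to 5.3 kHz.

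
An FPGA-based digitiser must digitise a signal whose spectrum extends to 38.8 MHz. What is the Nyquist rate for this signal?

Nyquist rate = 2 × 38.8 MHz = 77.6 MHz.

77.6 MHz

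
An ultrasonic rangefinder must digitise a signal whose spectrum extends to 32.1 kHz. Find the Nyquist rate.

64.2 kHz

Nyquist rate = 2 × 32.1 kHz = 64.2 kHz.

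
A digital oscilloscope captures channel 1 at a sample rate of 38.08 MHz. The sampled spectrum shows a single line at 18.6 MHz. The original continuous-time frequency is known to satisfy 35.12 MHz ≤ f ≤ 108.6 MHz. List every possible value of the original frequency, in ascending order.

Frequencies that alias to 18.6 MHz are k·fs ± 18.6 MHz for integer k ≥ 0.
k=0: 18.6 MHz.
k=1: 19.48 MHz, 56.68 MHz.
k=2: 57.56 MHz, 94.76 MHz.
k=3: 95.64 MHz, 132.84 MHz.
k=4: 133.72 MHz, 170.92 MHz.
Within [35.12 MHz, 108.6 MHz]: 56.68 MHz, 57.56 MHz, 94.76 MHz, 95.64 MHz.

56.68 MHz, 57.56 MHz, 94.76 MHz, 95.64 MHz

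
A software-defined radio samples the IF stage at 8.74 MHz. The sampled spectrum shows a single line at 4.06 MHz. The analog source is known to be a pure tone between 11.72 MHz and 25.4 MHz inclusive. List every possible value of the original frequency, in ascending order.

12.8 MHz, 13.42 MHz, 21.54 MHz, 22.16 MHz

Frequencies that alias to 4.06 MHz are k·fs ± 4.06 MHz for integer k ≥ 0.
k=0: 4.06 MHz.
k=1: 4.68 MHz, 12.8 MHz.
k=2: 13.42 MHz, 21.54 MHz.
k=3: 22.16 MHz, 30.28 MHz.
k=4: 30.9 MHz, 39.02 MHz.
Within [11.72 MHz, 25.4 MHz]: 12.8 MHz, 13.42 MHz, 21.54 MHz, 22.16 MHz.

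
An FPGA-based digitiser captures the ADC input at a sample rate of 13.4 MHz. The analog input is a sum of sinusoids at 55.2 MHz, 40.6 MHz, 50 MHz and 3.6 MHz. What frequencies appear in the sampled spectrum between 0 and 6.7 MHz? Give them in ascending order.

0.4 MHz, 1.6 MHz, 3.6 MHz

fs/2 = 6.7 MHz.
55.2 MHz mod fs = 1.6 MHz.
1.6 MHz ≤ fs/2 = 6.7 MHz, appears at 1.6 MHz.
40.6 MHz mod fs = 0.4 MHz.
0.4 MHz ≤ fs/2 = 6.7 MHz, appears at 0.4 MHz.
50 MHz mod fs = 9.8 MHz.
9.8 MHz > fs/2 = 6.7 MHz, folds to fs − 9.8 MHz = 3.6 MHz.
3.6 MHz ≤ fs/2 = 6.7 MHz, passes unchanged.
Distinct values: {0.4 MHz, 1.6 MHz, 3.6 MHz}.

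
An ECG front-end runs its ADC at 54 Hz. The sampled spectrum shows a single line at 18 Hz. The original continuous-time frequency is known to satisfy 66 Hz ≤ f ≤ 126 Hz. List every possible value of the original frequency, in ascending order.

Frequencies that alias to 18 Hz are k·fs ± 18 Hz for integer k ≥ 0.
k=0: 18 Hz.
k=1: 36 Hz, 72 Hz.
k=2: 90 Hz, 126 Hz.
k=3: 144 Hz, 180 Hz.
Within [66 Hz, 126 Hz]: 72 Hz, 90 Hz, 126 Hz.

72 Hz, 90 Hz, 126 Hz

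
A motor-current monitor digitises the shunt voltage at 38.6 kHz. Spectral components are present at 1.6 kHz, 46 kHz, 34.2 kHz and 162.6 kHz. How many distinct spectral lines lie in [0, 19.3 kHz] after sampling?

fs/2 = 19.3 kHz.
1.6 kHz ≤ fs/2 = 19.3 kHz, passes unchanged.
46 kHz mod fs = 7.4 kHz.
7.4 kHz ≤ fs/2 = 19.3 kHz, appears at 7.4 kHz.
34.2 kHz > fs/2 = 19.3 kHz, folds to fs − 34.2 kHz = 4.4 kHz.
162.6 kHz mod fs = 8.2 kHz.
8.2 kHz ≤ fs/2 = 19.3 kHz, appears at 8.2 kHz.
Distinct values: {1.6 kHz, 4.4 kHz, 7.4 kHz, 8.2 kHz} → 4.

4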